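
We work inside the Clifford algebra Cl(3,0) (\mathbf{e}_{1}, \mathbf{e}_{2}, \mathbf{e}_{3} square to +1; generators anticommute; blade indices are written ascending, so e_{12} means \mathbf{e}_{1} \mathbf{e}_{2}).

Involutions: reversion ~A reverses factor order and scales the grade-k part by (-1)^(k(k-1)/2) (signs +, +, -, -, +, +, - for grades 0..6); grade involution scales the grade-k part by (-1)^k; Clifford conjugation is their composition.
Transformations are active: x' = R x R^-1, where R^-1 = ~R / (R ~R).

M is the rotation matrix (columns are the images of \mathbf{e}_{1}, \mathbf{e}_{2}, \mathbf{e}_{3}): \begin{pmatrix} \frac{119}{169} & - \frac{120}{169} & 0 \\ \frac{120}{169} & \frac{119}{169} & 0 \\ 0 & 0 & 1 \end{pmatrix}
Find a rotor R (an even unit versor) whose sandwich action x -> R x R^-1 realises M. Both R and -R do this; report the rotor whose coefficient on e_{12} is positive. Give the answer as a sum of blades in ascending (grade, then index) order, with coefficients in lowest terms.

Method: write R = a + b12*e_{12} + b13*e_{13} + b23*e_{23} with a^2 + b12^2 + b13^2 + b23^2 = 1 (so R^-1 = ~R). Expanding the columns R e_j ~R gives tr M = 4a^2 - 1 and, from the antisymmetric part, M21 - M12 = -4a*b12, M13 - M31 = 4a*b13, M32 - M23 = -4a*b23.
Here tr M = \frac{407}{169}, so a^2 = (1 + tr M)/4 = \frac{144}{169} and a = ±\frac{12}{13}. Taking a = \frac{12}{13}: M21 - M12 = \frac{240}{169}, M13 - M31 = 0, M32 - M23 = 0, giving b12 = -\frac{5}{13}, b13 = 0, b23 = 0, i.e. R = \frac{12}{13} - \frac{5}{13} e_{12}.
Its e_{12} coefficient is negative, so report the other preimage -R.
Answer: -\frac{12}{13} + \frac{5}{13} e_{12}. Recall the cover is two-to-one: with M of trace \frac{407}{169}, both preimages act alike, and the stated e_{12} sign chooses the sheet.


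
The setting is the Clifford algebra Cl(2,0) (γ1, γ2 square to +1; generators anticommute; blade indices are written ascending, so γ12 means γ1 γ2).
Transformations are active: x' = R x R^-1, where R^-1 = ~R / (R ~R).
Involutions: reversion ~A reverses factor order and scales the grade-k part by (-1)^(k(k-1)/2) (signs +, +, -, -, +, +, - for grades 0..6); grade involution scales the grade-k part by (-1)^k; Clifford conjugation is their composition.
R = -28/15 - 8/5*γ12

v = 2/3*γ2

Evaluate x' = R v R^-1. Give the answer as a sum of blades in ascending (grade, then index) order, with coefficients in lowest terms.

~R = -28/15 + 8/5*γ12, and R ~R = 272/45, so R^-1 = ~R / (272/45).
R v = -16/15*γ1 - 56/45*γ2
Answer: 56/85*γ1 + 26/255*γ2


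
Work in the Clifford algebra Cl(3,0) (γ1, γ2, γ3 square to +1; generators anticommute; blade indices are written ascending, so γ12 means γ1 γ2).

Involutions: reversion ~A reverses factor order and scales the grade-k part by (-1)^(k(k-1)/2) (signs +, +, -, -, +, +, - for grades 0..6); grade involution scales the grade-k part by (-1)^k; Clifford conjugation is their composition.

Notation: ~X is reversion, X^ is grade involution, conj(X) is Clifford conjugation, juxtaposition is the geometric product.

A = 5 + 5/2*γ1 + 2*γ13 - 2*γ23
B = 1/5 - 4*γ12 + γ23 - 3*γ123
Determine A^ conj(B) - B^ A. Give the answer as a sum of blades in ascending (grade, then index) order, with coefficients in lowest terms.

first term: -1 - 13/2*γ1 - 16*γ2 + 22*γ12 + 42/5*γ13 + 101/10*γ23 - 25/2*γ123
second term: 3 + 13/2*γ1 + 16*γ2 - 18*γ12 + 42/5*γ13 + 201/10*γ23 + 35/2*γ123
Answer: -4 - 13*γ1 - 32*γ2 + 40*γ12 - 10*γ23 - 30*γ123


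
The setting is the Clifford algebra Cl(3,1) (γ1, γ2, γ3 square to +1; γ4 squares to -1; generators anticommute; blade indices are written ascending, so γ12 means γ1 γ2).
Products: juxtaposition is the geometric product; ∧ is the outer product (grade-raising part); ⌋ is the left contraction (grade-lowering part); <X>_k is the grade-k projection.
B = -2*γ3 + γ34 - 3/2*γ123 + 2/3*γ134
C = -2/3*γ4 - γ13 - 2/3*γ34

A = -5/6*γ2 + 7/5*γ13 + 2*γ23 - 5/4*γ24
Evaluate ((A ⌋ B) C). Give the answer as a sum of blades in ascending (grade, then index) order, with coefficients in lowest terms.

step 1: 3*γ1 - 21/10*γ2 - 14/15*γ4 - 5/4*γ13
step 2: -337/180 - 107/45*γ3 - 7/6*γ14 + 7/5*γ24 - 21/10*γ123 - 7/30*γ134 + 7/5*γ234
Answer: -337/180 - 107/45*γ3 - 7/6*γ14 + 7/5*γ24 - 21/10*γ123 - 7/30*γ134 + 7/5*γ234


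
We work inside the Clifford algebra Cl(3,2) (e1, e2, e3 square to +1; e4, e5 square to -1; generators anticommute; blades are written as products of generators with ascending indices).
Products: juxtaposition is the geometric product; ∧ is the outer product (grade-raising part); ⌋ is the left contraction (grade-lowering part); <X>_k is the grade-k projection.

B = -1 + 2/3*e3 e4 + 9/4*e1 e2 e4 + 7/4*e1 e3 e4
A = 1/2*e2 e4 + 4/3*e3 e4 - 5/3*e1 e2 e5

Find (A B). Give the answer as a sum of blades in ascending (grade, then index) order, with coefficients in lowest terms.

step 1: 8/9 + 83/24*e1 + 1/3*e2 e3 - 1/2*e2 e4 - 4/3*e3 e4 - 15/4*e4 e5 - 17/8*e1 e2 e3 + 5/3*e1 e2 e5 - 35/12*e2 e3 e4 e5 - 10/9*e1 e2 e3 e4 e5
Answer: 8/9 + 83/24*e1 + 1/3*e2 e3 - 1/2*e2 e4 - 4/3*e3 e4 - 15/4*e4 e5 - 17/8*e1 e2 e3 + 5/3*e1 e2 e5 - 35/12*e2 e3 e4 e5 - 10/9*e1 e2 e3 e4 e5


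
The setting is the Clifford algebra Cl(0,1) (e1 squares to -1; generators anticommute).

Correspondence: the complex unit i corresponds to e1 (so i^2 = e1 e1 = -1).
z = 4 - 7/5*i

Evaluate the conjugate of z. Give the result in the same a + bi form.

In blades: z = 4 - 7/5*e1.
Conjugation here is Clifford conjugation: the scalar is fixed and the grade-1 and grade-2 blades all flip sign, giving 4 + 7/5*e1; translating back:
Answer: 4 + 7/5*i


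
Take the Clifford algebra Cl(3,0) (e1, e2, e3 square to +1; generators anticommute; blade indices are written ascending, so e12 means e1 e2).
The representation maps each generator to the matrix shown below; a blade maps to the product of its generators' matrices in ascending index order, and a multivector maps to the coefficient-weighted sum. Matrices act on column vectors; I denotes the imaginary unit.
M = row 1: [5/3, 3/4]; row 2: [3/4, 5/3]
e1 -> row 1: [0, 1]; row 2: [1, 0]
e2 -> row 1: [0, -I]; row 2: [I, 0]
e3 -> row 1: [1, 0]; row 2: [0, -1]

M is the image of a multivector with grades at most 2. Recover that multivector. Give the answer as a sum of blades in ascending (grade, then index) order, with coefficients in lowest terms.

Method: 1, rho(e1), rho(e2), rho(e3) form a trace-orthogonal basis of the 2x2 complex matrices (tr(X Y) = 2 if X = Y, else 0), so M = m0*1 + m1*rho(e1) + m2*rho(e2) + m3*rho(e3) with m0 = tr(M)/2 = 5/3, m1 = tr(M rho(e1))/2 = 3/4, m2 = tr(M rho(e2))/2 = 0, m3 = tr(M rho(e3))/2 = 0.
Multiplying table entries, the bivector images are rho(e12) = I*rho(e3), rho(e13) = -I*rho(e2), rho(e23) = I*rho(e1); with real blade coefficients the real parts of m0..m3 are the coefficients of 1, e1, e2, e3 and the imaginary parts give the bivectors (e23: Im m1, e13: -Im m2, e12: Im m3).
Answer: 5/3 + 3/4*e1


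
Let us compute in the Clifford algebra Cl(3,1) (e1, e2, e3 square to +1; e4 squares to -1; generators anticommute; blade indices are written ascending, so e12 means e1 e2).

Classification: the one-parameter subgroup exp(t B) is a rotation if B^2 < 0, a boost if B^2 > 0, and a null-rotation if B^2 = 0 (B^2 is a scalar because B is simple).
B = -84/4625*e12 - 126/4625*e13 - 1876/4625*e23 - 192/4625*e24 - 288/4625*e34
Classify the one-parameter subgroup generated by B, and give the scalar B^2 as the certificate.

B^2 term by term: the squares give (-84/4625)^2*(e12)^2 + (-126/4625)^2*(e13)^2 + (-1876/4625)^2*(e23)^2 + (-192/4625)^2*(e24)^2 + (-288/4625)^2*(e34)^2 = 7056/21390625*(-1) + 15876/21390625*(-1) + 3519376/21390625*(-1) + 36864/21390625*(+1) + 82944/21390625*(+1) = -4/25 (each basis 2-blade squares to minus the product of its generators' squares); cross terms between blades sharing an index anticommute and cancel; the commuting (index-disjoint) pairs give grade-4 terms 2*c*c'*(blade product), which cancel blade by blade — e1234: 48384/21390625 - 48384/21390625 = 0 — confirming B is simple. So B^2 = -4/25.
Answer: rotation, certificate B^2 = -4/25. Because -4/25 is invariant under every versor sandwich, the classification follows from its sign alone.


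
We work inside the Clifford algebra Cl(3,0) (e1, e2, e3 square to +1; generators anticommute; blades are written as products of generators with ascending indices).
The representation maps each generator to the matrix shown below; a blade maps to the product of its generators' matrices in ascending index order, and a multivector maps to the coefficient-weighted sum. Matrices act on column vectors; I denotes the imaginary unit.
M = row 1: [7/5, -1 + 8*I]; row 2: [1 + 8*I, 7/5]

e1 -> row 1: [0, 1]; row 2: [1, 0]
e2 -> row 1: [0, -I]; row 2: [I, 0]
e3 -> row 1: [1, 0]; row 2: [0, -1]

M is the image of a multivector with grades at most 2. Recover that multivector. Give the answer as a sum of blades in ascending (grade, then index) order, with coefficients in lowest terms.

Method: 1, rho(e1), rho(e2), rho(e3) form a trace-orthogonal basis of the 2x2 complex matrices (tr(X Y) = 2 if X = Y, else 0), so M = m0*1 + m1*rho(e1) + m2*rho(e2) + m3*rho(e3) with m0 = tr(M)/2 = 7/5, m1 = tr(M rho(e1))/2 = 8*I, m2 = tr(M rho(e2))/2 = -I, m3 = tr(M rho(e3))/2 = 0.
Multiplying table entries, the bivector images are rho(e1 e2) = I*rho(e3), rho(e1 e3) = -I*rho(e2), rho(e2 e3) = I*rho(e1); with real blade coefficients the real parts of m0..m3 are the coefficients of 1, e1, e2, e3 and the imaginary parts give the bivectors (e2 e3: Im m1, e1 e3: -Im m2, e1 e2: Im m3).
Answer: 7/5 + e1 e3 + 8*e2 e3


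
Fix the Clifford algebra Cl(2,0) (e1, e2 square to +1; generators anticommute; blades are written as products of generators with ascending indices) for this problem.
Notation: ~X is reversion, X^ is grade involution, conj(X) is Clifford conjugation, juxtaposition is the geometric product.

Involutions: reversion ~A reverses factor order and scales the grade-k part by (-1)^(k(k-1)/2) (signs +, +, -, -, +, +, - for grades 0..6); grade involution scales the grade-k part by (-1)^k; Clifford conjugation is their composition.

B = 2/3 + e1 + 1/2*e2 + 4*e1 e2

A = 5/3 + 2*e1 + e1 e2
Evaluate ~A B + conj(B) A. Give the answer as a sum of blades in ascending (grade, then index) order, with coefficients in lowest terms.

first term: 64/9 + 5/2*e1 + 59/6*e2 + 7*e1 e2
second term: 28/9 + 1/6*e1 + 37/6*e2 - 5*e1 e2
Answer: 92/9 + 8/3*e1 + 16*e2 + 2*e1 e2


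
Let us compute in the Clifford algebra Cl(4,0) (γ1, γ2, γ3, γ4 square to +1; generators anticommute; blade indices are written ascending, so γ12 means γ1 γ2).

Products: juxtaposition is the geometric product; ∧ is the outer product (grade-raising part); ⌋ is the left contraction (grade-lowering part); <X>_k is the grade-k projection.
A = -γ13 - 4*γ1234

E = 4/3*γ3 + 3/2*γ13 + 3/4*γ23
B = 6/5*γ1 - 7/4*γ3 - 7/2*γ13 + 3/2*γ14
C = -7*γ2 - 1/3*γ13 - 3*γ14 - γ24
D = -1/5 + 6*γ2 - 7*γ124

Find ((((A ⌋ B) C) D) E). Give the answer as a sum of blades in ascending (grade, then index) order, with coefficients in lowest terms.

step 1: -7/2
step 2: 49/2*γ2 + 7/6*γ13 + 21/2*γ14 + 7/2*γ24
step 3: 147 + 49/2*γ1 - 392/5*γ2 - 21*γ4 - 7/30*γ13 + 847/5*γ14 - 7/10*γ24 - 7*γ123 - 63*γ124 - 49/6*γ234
step 4: 7/20 + 889/180*γ1 - 21/2*γ2 + 3479/20*γ3 + 49/8*γ4 - 1099/120*γ12 + 1519/6*γ13 + 343/60*γ23 + 98/9*γ24 + 11263/40*γ34 + 5439/40*γ123 - 49/4*γ124 - 18277/60*γ134 + 4781/60*γ234 + 2121/10*γ1234
Answer: 7/20 + 889/180*γ1 - 21/2*γ2 + 3479/20*γ3 + 49/8*γ4 - 1099/120*γ12 + 1519/6*γ13 + 343/60*γ23 + 98/9*γ24 + 11263/40*γ34 + 5439/40*γ123 - 49/4*γ124 - 18277/60*γ134 + 4781/60*γ234 + 2121/10*γ1234


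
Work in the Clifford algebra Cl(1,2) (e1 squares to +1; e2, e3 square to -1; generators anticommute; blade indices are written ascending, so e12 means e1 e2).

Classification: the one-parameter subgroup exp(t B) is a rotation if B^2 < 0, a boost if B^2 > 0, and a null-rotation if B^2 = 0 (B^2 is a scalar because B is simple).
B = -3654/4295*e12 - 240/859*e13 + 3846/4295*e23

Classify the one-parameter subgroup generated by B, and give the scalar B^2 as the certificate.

B^2 term by term: the squares give (-3654/4295)^2*(e12)^2 + (-240/859)^2*(e13)^2 + (3846/4295)^2*(e23)^2 = 13351716/18447025*(+1) + 57600/737881*(+1) + 14791716/18447025*(-1) = 0 (each basis 2-blade squares to minus the product of its generators' squares); cross terms between blades sharing an index anticommute and cancel. So B^2 = 0.
Answer: null-rotation, certificate B^2 = 0. Certificate logic: 0 is a conjugation-invariant scalar, so its sign fixes rotation versus boost versus null-rotation outright.


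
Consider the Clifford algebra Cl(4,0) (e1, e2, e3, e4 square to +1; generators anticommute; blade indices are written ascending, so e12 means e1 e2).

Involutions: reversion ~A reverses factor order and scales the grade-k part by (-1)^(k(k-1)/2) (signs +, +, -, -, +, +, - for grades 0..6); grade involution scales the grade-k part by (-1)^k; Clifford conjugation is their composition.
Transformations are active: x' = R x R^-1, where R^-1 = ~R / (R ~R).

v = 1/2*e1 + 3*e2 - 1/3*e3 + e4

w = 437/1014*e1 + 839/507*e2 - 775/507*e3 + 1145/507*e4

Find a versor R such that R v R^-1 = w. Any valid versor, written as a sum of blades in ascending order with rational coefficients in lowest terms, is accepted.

The midline construction: v and w both square to 373/36, so reflecting in their sum 472/507*e1 + 2360/507*e2 - 944/507*e3 + 1652/507*e4 exchanges them.
Answer: 472/507*e1 + 2360/507*e2 - 944/507*e3 + 1652/507*e4


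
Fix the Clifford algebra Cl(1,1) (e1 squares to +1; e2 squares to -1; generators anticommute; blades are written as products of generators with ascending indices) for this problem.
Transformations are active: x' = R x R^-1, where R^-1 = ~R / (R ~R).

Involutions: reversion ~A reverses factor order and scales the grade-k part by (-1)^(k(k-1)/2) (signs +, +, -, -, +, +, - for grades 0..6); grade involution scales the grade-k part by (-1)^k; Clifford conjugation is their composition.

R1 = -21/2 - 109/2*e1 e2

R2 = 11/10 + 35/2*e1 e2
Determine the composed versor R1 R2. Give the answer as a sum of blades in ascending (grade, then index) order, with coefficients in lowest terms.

Distribute over the terms of R1 (each basis-blade product reordered to ascending indices, repeated generators contracted through their squares):
(-21/2) R2 = -231/20 - 735/4*e1 e2
(-109/2*e1 e2) R2 = -3815/4 - 1199/20*e1 e2
Summing the partial products and collecting blades:
Answer: -9653/10 - 2437/10*e1 e2


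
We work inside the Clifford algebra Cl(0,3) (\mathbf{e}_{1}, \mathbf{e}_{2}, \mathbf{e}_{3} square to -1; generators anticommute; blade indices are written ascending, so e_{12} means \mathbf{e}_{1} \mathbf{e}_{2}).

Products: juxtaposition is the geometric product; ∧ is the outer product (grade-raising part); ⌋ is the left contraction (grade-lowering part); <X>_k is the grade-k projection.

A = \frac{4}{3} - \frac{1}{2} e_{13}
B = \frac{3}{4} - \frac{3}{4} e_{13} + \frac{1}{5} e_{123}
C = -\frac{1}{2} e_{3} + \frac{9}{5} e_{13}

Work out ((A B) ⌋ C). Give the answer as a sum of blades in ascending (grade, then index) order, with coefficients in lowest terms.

step 1: \frac{5}{8} - \frac{1}{10} e_{2} - \frac{11}{8} e_{13} + \frac{4}{15} e_{123}
step 2: \frac{99}{40} - \frac{5}{16} e_{3} + \frac{9}{8} e_{13}
Answer: \frac{99}{40} - \frac{5}{16} e_{3} + \frac{9}{8} e_{13}


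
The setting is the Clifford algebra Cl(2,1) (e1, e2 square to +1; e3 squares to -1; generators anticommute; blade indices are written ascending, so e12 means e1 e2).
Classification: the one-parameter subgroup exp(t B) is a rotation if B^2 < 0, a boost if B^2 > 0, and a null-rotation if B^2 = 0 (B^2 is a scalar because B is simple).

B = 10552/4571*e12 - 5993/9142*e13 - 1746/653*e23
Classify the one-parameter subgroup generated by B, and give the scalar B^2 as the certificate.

B^2 term by term: the squares give (10552/4571)^2*(e12)^2 + (-5993/9142)^2*(e13)^2 + (-1746/653)^2*(e23)^2 = 111344704/20894041*(-1) + 35916049/83576164*(+1) + 3048516/426409*(+1) = 9/4 (each basis 2-blade squares to minus the product of its generators' squares); cross terms between blades sharing an index anticommute and cancel. So B^2 = 9/4.
Answer: boost, certificate B^2 = 9/4. Certificate logic: 9/4 is a conjugation-invariant scalar, so its sign fixes rotation versus boost versus null-rotation outright.


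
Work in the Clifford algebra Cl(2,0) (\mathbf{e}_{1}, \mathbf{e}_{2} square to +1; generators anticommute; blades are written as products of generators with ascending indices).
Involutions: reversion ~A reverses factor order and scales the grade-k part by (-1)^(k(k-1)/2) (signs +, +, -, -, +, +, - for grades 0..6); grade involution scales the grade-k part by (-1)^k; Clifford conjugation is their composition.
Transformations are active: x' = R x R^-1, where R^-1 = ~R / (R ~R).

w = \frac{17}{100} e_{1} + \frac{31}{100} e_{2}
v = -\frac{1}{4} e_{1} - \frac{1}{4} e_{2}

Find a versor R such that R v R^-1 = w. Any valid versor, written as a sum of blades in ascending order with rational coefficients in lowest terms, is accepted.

Why this works: both vectors square to \frac{1}{8}, so q(v) = q(w) and R = v + w = -\frac{2}{25} e_{1} + \frac{3}{50} e_{2} carries v to w — its own direction survives, the complement (v - w)/2 flips.
Answer: -\frac{2}{25} e_{1} + \frac{3}{50} e_{2}


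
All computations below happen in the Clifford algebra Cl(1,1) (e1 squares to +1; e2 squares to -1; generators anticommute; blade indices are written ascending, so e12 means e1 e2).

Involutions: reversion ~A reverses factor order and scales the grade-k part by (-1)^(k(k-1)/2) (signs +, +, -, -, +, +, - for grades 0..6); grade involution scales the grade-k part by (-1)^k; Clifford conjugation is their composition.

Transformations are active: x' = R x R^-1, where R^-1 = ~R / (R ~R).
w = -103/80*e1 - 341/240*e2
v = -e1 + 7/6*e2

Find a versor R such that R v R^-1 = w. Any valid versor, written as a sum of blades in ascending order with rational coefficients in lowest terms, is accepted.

The midline construction: v and w both square to -13/36, so reflecting in their sum -183/80*e1 - 61/240*e2 exchanges them.
Answer: -183/80*e1 - 61/240*e2


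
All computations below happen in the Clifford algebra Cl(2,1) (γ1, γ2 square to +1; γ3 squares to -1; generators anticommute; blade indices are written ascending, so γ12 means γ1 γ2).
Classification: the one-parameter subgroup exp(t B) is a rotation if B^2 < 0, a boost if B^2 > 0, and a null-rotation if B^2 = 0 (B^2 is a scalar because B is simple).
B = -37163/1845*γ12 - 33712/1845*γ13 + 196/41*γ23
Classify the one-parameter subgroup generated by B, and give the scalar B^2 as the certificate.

B^2 term by term: the squares give (-37163/1845)^2*(γ12)^2 + (-33712/1845)^2*(γ13)^2 + (196/41)^2*(γ23)^2 = 1381088569/3404025*(-1) + 1136498944/3404025*(+1) + 38416/1681*(+1) = -49 (each basis 2-blade squares to minus the product of its generators' squares); cross terms between blades sharing an index anticommute and cancel. So B^2 = -49.
Answer: rotation, certificate B^2 = -49. Check the certificate: B^2 = -49, and that sign is decisive whatever form B takes.


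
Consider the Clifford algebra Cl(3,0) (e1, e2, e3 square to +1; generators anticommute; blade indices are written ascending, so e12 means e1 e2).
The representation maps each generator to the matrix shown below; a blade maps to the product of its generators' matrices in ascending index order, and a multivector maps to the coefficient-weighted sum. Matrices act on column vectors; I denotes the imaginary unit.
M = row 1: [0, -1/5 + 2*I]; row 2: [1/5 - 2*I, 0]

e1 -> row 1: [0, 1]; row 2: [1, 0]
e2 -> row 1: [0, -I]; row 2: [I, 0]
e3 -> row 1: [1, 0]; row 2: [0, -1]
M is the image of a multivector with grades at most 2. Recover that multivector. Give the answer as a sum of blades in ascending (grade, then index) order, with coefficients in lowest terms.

Method: 1, rho(e1), rho(e2), rho(e3) form a trace-orthogonal basis of the 2x2 complex matrices (tr(X Y) = 2 if X = Y, else 0), so M = m0*1 + m1*rho(e1) + m2*rho(e2) + m3*rho(e3) with m0 = tr(M)/2 = 0, m1 = tr(M rho(e1))/2 = 0, m2 = tr(M rho(e2))/2 = -2 - I/5, m3 = tr(M rho(e3))/2 = 0.
Multiplying table entries, the bivector images are rho(e12) = I*rho(e3), rho(e13) = -I*rho(e2), rho(e23) = I*rho(e1); with real blade coefficients the real parts of m0..m3 are the coefficients of 1, e1, e2, e3 and the imaginary parts give the bivectors (e23: Im m1, e13: -Im m2, e12: Im m3).
Answer: -2*e2 + 1/5*e13


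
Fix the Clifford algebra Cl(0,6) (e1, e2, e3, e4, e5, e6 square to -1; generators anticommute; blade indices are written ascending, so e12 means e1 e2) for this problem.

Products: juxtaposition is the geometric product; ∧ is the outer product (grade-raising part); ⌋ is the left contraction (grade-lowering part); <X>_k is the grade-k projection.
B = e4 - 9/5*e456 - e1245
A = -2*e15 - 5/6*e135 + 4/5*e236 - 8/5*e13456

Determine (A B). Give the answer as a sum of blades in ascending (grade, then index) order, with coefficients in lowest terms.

step 1: 72/25*e13 - 2*e24 + 2*e145 + 18/5*e146 - 5/6*e234 + 8/5*e236 + 5/6*e1345 + 3/2*e1346 + 8/5*e1356 + 36/25*e2345 - 4/5*e2346 - 4/5*e13456
Answer: 72/25*e13 - 2*e24 + 2*e145 + 18/5*e146 - 5/6*e234 + 8/5*e236 + 5/6*e1345 + 3/2*e1346 + 8/5*e1356 + 36/25*e2345 - 4/5*e2346 - 4/5*e13456


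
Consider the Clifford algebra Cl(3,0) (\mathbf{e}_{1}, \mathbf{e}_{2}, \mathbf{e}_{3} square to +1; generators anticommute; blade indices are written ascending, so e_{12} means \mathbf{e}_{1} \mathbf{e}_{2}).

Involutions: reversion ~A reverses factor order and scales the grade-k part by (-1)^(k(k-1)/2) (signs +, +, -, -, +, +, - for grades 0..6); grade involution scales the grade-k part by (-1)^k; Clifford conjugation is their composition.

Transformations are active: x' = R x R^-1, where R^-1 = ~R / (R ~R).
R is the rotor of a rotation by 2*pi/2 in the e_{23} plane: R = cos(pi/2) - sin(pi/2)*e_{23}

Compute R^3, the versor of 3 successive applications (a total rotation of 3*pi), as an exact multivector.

The rotor phase is half the rotation angle and phases add under composition, so 3 steps in the e_{23} plane accumulate phase 3*(pi/2) = \frac{3 \pi}{2}: R^3 = cos(\frac{3 \pi}{2}) - sin(\frac{3 \pi}{2})*e_{23}.
cos(\frac{3 \pi}{2}) = 0 and sin(\frac{3 \pi}{2}) = -1, so R^3 = e_{23}. The net rotation is 1*pi (after discarding 1 full turn, each of which contributes a factor -1 to the rotor); the rotor keeps the half-angle phase exactly.
Answer: e_{23}


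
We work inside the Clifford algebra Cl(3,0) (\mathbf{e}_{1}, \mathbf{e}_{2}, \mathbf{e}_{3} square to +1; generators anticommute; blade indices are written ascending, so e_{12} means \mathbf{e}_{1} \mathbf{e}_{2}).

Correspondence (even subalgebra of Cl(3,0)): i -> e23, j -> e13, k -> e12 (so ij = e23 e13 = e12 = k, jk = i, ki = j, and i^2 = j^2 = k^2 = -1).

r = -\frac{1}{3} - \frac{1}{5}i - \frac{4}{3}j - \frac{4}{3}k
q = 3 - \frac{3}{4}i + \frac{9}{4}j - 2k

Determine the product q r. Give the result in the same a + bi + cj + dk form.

In blades: q = 3 - 2 e_{12} + \frac{9}{4} e_{13} - \frac{3}{4} e_{23}, r = -\frac{1}{3} - \frac{4}{3} e_{12} - \frac{4}{3} e_{13} - \frac{1}{5} e_{23}.
Distribute q over r term by term (generator squares from the signature, products reordered to ascending indices): (3)*r = -1 - 4 e_{12} - 4 e_{13} - \frac{3}{5} e_{23}; (-2 e_{12})*r = -\frac{8}{3} + \frac{2}{3} e_{12} + \frac{2}{5} e_{13} - \frac{8}{3} e_{23}; (\frac{9}{4} e_{13})*r = 3 + \frac{9}{20} e_{12} - \frac{3}{4} e_{13} - 3 e_{23}; (-\frac{3}{4} e_{23})*r = -\frac{3}{20} + e_{12} - e_{13} + \frac{1}{4} e_{23}.
Sum: -\frac{49}{60} - \frac{113}{60} e_{12} - \frac{107}{20} e_{13} - \frac{361}{60} e_{23}; translating back through the correspondence:
Answer: -\frac{49}{60} - \frac{361}{60}i - \frac{107}{20}j - \frac{113}{60}k


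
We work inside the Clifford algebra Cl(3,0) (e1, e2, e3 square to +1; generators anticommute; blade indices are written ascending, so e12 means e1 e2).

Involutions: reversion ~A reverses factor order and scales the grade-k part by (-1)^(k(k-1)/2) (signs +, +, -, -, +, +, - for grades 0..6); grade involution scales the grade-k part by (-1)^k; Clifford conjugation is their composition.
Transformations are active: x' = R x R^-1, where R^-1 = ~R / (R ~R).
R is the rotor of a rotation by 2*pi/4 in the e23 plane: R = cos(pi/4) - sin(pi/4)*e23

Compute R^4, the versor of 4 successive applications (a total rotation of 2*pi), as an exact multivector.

The rotor phase is half the rotation angle and phases add under composition, so 4 steps in the e23 plane accumulate phase 4*(pi/4) = pi: R^4 = cos(pi) - sin(pi)*e23.
cos(pi) = -1 and sin(pi) = 0, so R^4 = -1. The total rotation 2*pi is 1 full turn, so every vector returns to itself, yet the rotor is -1, on the OTHER sheet of the double cover (an odd number of 2*pi turns).
Answer: -1


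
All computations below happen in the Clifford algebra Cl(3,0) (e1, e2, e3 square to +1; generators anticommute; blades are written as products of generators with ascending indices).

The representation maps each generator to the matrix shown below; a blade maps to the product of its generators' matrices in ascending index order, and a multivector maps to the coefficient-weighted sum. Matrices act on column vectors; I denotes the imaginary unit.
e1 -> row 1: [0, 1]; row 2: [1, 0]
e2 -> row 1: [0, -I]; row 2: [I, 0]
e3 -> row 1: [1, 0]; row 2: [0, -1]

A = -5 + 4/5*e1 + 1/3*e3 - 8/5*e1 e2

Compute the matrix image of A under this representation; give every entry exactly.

Bivector images (products of the table entries): rho(e1 e2) = rho(e1)rho(e2) = row 1: [I, 0]; row 2: [0, -I].
M = (-5)*1 + (4/5)*rho(e1) + (1/3)*rho(e3) + (-8/5)*rho(e1 e2), summed entrywise (1 is the identity matrix):
Answer: row 1: [-14/3 - 8*I/5, 4/5]; row 2: [4/5, -16/3 + 8*I/5]


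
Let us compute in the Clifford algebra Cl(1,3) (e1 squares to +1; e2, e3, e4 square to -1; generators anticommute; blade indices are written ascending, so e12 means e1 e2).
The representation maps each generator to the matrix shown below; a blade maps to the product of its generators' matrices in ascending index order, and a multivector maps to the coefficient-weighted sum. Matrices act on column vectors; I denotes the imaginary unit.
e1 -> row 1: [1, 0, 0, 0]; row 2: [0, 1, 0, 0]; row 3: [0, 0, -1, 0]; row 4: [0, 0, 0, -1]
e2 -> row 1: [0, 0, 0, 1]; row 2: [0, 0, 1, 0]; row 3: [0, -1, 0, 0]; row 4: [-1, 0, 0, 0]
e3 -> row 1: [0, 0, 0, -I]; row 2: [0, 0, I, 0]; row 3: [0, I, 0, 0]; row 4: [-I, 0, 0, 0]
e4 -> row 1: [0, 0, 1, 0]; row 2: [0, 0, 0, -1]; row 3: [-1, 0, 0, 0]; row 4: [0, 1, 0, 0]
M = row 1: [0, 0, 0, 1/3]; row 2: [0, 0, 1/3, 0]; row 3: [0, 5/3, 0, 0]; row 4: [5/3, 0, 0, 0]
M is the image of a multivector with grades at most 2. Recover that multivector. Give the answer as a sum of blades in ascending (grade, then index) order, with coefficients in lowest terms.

Method: the blade images are trace-orthogonal — tr(rho(e_A) rho(e_B)^-1) = 4 if A = B and 0 otherwise — and rho(e_A)^-1 = (e_A)^2 * rho(e_A) with (e_A)^2 = +1 or -1, so the coefficient of e_A in the preimage is (e_A)^2 * tr(M rho(e_A))/4.
Nonzero projections over blades of grade <= 2: e2: (e2)^2 = -1, tr(M rho(e2)) = 8/3, coefficient -2/3; e12: (e12)^2 = +1, tr(M rho(e12)) = 4, coefficient 1. Every other blade of grade <= 2 projects to 0.
Answer: -2/3*e2 + e12


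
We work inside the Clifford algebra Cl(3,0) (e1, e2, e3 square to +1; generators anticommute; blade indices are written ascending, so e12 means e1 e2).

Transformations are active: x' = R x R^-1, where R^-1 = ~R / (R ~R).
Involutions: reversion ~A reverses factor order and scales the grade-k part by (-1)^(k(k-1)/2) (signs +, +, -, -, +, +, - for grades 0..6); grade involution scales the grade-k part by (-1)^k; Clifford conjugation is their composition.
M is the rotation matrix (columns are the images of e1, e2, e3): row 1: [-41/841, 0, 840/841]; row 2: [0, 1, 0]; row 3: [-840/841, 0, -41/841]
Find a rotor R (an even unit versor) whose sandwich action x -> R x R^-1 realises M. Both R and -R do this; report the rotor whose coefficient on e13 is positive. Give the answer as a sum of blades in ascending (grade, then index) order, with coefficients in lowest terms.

Method: write R = a + b12*e12 + b13*e13 + b23*e23 with a^2 + b12^2 + b13^2 + b23^2 = 1 (so R^-1 = ~R). Expanding the columns R e_j ~R gives tr M = 4a^2 - 1 and, from the antisymmetric part, M21 - M12 = -4a*b12, M13 - M31 = 4a*b13, M32 - M23 = -4a*b23.
Here tr M = 759/841, so a^2 = (1 + tr M)/4 = 400/841 and a = ±20/29. Taking a = 20/29: M21 - M12 = 0, M13 - M31 = 1680/841, M32 - M23 = 0, giving b12 = 0, b13 = 21/29, b23 = 0, i.e. R = 20/29 + 21/29*e13.
Its e13 coefficient is already positive.
Answer: 20/29 + 21/29*e13. Key observation: the double cover Spin(3) -> SO(3) sends R and -R to the same matrix (trace 759/841 here), so the stated sign of the e13 coefficient is what selects one sheet.


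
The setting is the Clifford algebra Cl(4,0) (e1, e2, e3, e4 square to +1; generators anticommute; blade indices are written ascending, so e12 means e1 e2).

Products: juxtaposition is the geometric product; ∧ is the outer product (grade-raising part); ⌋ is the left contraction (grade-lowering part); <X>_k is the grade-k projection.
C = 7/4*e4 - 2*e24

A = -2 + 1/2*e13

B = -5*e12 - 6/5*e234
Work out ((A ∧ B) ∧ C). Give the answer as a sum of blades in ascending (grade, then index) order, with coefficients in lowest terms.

step 1: 10*e12 + 12/5*e234
step 2: 35/2*e124
Answer: 35/2*e124


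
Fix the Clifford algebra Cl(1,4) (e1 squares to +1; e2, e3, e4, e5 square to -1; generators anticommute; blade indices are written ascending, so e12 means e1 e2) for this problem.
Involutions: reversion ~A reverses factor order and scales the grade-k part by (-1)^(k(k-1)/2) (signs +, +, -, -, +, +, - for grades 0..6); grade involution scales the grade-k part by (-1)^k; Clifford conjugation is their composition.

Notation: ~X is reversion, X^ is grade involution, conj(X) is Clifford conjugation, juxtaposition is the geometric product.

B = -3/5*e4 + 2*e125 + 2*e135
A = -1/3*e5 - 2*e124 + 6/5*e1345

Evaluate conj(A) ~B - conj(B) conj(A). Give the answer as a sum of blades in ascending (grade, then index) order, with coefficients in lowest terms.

first term: 12/5*e4 - 8/15*e12 + 2/3*e13 + 21/5*e45 - 18/25*e135 + 12/5*e234 - 4*e2345
second term: 12/5*e4 + 8/15*e12 - 2/3*e13 + 21/5*e45 - 18/25*e135 - 12/5*e234 + 4*e2345
Answer: -16/15*e12 + 4/3*e13 + 24/5*e234 - 8*e2345


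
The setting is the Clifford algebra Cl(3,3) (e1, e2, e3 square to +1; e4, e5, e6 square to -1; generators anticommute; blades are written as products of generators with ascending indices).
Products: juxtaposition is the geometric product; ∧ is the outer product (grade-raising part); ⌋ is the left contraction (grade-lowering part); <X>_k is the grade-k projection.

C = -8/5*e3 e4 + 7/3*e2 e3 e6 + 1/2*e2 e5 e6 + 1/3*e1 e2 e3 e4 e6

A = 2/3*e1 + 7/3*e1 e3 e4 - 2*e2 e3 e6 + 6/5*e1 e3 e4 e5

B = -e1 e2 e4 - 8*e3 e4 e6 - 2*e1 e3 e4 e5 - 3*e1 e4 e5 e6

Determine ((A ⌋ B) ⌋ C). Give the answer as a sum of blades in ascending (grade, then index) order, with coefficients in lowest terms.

step 1: -12/5 - 14/3*e5 - 2/3*e2 e4 - 4/3*e3 e4 e5 - 2*e4 e5 e6
step 2: -7/3*e2 e6 + 96/25*e3 e4 + 2/9*e1 e3 e6 - 28/5*e2 e3 e6 - 6/5*e2 e5 e6 - 4/5*e1 e2 e3 e4 e6
Answer: -7/3*e2 e6 + 96/25*e3 e4 + 2/9*e1 e3 e6 - 28/5*e2 e3 e6 - 6/5*e2 e5 e6 - 4/5*e1 e2 e3 e4 e6


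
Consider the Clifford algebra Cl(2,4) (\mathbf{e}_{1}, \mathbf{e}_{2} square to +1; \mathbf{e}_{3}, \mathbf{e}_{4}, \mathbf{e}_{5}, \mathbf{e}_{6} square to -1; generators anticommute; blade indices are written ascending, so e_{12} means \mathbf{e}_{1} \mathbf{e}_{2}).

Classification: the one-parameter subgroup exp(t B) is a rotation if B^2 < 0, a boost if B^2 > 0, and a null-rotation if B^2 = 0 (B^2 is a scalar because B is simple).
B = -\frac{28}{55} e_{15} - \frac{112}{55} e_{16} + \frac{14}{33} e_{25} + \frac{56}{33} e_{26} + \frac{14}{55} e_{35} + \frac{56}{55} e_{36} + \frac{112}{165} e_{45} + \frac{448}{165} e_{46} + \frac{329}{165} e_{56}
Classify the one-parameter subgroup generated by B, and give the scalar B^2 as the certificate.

B^2 term by term: the squares give (-\frac{28}{55})^2*(e_{15})^2 + (-\frac{112}{55})^2*(e_{16})^2 + (\frac{14}{33})^2*(e_{25})^2 + (\frac{56}{33})^2*(e_{26})^2 + (\frac{14}{55})^2*(e_{35})^2 + (\frac{56}{55})^2*(e_{36})^2 + (\frac{112}{165})^2*(e_{45})^2 + (\frac{448}{165})^2*(e_{46})^2 + (\frac{329}{165})^2*(e_{56})^2 = \frac{784}{3025}*(+1) + \frac{12544}{3025}*(+1) + \frac{196}{1089}*(+1) + \frac{3136}{1089}*(+1) + \frac{196}{3025}*(-1) + \frac{3136}{3025}*(-1) + \frac{12544}{27225}*(-1) + \frac{200704}{27225}*(-1) + \frac{108241}{27225}*(-1) = -\frac{49}{9} (each basis 2-blade squares to minus the product of its generators' squares); cross terms between blades sharing an index anticommute and cancel; the commuting (index-disjoint) pairs give grade-4 terms 2*c*c'*(blade product), which cancel blade by blade — e_{1256}: \frac{3136}{1815} - \frac{3136}{1815} = 0; e_{1356}: \frac{3136}{3025} - \frac{3136}{3025} = 0; e_{1456}: \frac{25088}{9075} - \frac{25088}{9075} = 0; e_{2356}: -\frac{1568}{1815} + \frac{1568}{1815} = 0; e_{2456}: -\frac{12544}{5445} + \frac{12544}{5445} = 0; e_{3456}: -\frac{12544}{9075} + \frac{12544}{9075} = 0 — confirming B is simple. So B^2 = -\frac{49}{9}.
Answer: rotation, certificate B^2 = -\frac{49}{9}. Key observation: B^2 = -\frac{49}{9} is a conjugation invariant, so its sign decides the class regardless of the surface form of B.


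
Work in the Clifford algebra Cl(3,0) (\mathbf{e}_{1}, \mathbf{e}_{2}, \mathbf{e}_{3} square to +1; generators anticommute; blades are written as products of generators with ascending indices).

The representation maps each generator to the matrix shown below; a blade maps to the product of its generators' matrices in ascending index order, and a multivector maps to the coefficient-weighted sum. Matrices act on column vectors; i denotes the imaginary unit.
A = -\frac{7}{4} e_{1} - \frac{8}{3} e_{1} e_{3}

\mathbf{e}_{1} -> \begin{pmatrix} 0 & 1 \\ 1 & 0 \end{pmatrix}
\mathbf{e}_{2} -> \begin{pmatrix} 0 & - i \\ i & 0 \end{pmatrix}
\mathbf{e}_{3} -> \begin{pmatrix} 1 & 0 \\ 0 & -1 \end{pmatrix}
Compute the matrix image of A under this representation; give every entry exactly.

Bivector images (products of the table entries): rho(e_{1} e_{3}) = rho(\mathbf{e}_{1})rho(\mathbf{e}_{3}) = \begin{pmatrix} 0 & -1 \\ 1 & 0 \end{pmatrix}.
M = (-\frac{7}{4})*rho(e_{1}) + (-\frac{8}{3})*rho(e_{1} e_{3}), summed entrywise:
Answer: \begin{pmatrix} 0 & \frac{11}{12} \\ - \frac{53}{12} & 0 \end{pmatrix}


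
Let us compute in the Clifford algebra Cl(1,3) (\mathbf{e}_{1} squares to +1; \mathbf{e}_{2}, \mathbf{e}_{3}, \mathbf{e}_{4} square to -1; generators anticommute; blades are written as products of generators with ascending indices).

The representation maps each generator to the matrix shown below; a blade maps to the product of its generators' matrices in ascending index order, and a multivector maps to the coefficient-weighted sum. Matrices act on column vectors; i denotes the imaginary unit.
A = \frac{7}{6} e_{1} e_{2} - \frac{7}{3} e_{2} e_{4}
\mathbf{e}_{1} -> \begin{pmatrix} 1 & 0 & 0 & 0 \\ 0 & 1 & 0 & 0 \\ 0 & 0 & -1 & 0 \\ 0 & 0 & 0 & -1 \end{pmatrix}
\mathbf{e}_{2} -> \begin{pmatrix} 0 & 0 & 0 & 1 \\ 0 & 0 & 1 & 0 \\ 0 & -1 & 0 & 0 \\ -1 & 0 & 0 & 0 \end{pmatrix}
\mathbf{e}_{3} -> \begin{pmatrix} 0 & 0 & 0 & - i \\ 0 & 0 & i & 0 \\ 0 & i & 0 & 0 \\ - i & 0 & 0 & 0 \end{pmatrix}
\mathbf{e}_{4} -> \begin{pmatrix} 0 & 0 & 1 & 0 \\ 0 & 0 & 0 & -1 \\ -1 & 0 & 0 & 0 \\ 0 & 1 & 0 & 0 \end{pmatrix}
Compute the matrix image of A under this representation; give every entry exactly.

Bivector images (products of the table entries): rho(e_{1} e_{2}) = rho(\mathbf{e}_{1})rho(\mathbf{e}_{2}) = \begin{pmatrix} 0 & 0 & 0 & 1 \\ 0 & 0 & 1 & 0 \\ 0 & 1 & 0 & 0 \\ 1 & 0 & 0 & 0 \end{pmatrix}; rho(e_{2} e_{4}) = rho(\mathbf{e}_{2})rho(\mathbf{e}_{4}) = \begin{pmatrix} 0 & 1 & 0 & 0 \\ -1 & 0 & 0 & 0 \\ 0 & 0 & 0 & 1 \\ 0 & 0 & -1 & 0 \end{pmatrix}.
M = (\frac{7}{6})*rho(e_{1} e_{2}) + (-\frac{7}{3})*rho(e_{2} e_{4}), summed entrywise:
Answer: \begin{pmatrix} 0 & - \frac{7}{3} & 0 & \frac{7}{6} \\ \frac{7}{3} & 0 & \frac{7}{6} & 0 \\ 0 & \frac{7}{6} & 0 & - \frac{7}{3} \\ \frac{7}{6} & 0 & \frac{7}{3} & 0 \end{pmatrix}


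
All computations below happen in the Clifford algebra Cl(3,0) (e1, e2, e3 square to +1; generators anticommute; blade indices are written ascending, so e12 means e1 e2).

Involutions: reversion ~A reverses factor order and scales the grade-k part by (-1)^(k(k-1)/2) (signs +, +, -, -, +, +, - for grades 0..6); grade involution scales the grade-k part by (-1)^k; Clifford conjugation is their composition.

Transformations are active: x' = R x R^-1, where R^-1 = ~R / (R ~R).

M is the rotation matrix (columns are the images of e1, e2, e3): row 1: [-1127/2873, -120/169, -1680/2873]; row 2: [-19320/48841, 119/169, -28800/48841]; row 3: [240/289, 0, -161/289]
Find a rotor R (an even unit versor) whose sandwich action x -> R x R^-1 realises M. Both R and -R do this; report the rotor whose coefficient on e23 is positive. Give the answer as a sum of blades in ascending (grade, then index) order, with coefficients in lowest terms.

Method: write R = a + b12*e12 + b13*e13 + b23*e23 with a^2 + b12^2 + b13^2 + b23^2 = 1 (so R^-1 = ~R). Expanding the columns R e_j ~R gives tr M = 4a^2 - 1 and, from the antisymmetric part, M21 - M12 = -4a*b12, M13 - M31 = 4a*b13, M32 - M23 = -4a*b23.
Here tr M = -11977/48841, so a^2 = (1 + tr M)/4 = 9216/48841 and a = ±96/221. Taking a = 96/221: M21 - M12 = 15360/48841, M13 - M31 = -69120/48841, M32 - M23 = 28800/48841, giving b12 = -40/221, b13 = -180/221, b23 = -75/221, i.e. R = 96/221 - 40/221*e12 - 180/221*e13 - 75/221*e23.
Its e23 coefficient is negative, so report the other preimage -R.
Answer: -96/221 + 40/221*e12 + 180/221*e13 + 75/221*e23. Uniqueness: Spin(3) -> SO(3) maps R and -R to the same rotation of trace -11977/48841; fixing the sign of the e23 coefficient removes the ambiguity.


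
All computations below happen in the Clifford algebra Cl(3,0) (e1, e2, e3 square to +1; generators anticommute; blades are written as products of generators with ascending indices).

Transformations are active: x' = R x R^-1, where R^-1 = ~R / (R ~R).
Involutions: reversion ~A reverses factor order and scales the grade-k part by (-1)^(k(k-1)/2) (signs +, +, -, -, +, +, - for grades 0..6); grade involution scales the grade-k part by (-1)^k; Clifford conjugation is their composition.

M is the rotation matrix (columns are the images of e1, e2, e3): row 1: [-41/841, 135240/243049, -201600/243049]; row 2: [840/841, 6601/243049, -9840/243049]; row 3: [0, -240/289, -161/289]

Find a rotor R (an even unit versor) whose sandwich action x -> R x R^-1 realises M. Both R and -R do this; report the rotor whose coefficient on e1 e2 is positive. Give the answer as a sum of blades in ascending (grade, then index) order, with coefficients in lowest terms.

Method: write R = a + b12*e1 e2 + b13*e1 e3 + b23*e2 e3 with a^2 + b12^2 + b13^2 + b23^2 = 1 (so R^-1 = ~R). Expanding the columns R e_j ~R gives tr M = 4a^2 - 1 and, from the antisymmetric part, M21 - M12 = -4a*b12, M13 - M31 = 4a*b13, M32 - M23 = -4a*b23.
Here tr M = -140649/243049, so a^2 = (1 + tr M)/4 = 25600/243049 and a = ±160/493. Taking a = 160/493: M21 - M12 = 107520/243049, M13 - M31 = -201600/243049, M32 - M23 = -192000/243049, giving b12 = -168/493, b13 = -315/493, b23 = 300/493, i.e. R = 160/493 - 168/493*e1 e2 - 315/493*e1 e3 + 300/493*e2 e3.
Its e1 e2 coefficient is negative, so report the other preimage -R.
Answer: -160/493 + 168/493*e1 e2 + 315/493*e1 e3 - 300/493*e2 e3. Key observation: the double cover Spin(3) -> SO(3) sends R and -R to the same matrix (trace -140649/243049 here), so the stated sign of the e1 e2 coefficient is what selects one sheet.
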